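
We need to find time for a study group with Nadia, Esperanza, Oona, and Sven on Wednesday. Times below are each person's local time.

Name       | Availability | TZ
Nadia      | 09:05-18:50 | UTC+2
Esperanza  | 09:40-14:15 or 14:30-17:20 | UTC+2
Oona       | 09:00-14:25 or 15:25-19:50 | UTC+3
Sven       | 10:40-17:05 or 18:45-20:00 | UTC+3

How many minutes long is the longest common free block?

225

Nadia in UTC: 07:05-16:50 (subtract 2h to convert from UTC+2).
Esperanza in UTC: 07:40-12:15, 12:30-15:20 (subtract 2h to convert from UTC+2).
Oona in UTC: 06:00-11:25, 12:25-16:50 (subtract 3h to convert from UTC+3).
Sven in UTC: 07:40-14:05, 15:45-17:00 (subtract 3h to convert from UTC+3).
Nadia ∩ Esperanza: 07:40-12:15, 12:30-15:20.
Nadia ∩ Esperanza ∩ Oona: 07:40-11:25, 12:30-15:20.
Nadia ∩ Esperanza ∩ Oona ∩ Sven: 07:40-11:25, 12:30-14:05.
The longest is 07:40-11:25 at 225 minutes.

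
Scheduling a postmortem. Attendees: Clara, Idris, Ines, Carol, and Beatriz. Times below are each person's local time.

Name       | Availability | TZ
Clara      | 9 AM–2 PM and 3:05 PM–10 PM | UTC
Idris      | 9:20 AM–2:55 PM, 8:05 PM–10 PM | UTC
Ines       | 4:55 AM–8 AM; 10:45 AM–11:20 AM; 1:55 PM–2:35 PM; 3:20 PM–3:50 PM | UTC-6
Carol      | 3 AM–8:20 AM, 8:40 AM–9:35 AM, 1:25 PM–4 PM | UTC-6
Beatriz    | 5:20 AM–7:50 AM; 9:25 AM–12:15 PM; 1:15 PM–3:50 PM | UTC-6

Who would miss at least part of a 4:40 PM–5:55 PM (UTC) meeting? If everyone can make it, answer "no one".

Clara in UTC: 09:00-14:00, 15:05-22:00.
Idris in UTC: 09:20-14:55, 20:05-22:00.
Ines in UTC: 10:55-14:00, 16:45-17:20, 19:55-20:35, 21:20-21:50 (add 6h to convert from UTC-6).
Carol in UTC: 09:00-14:20, 14:40-15:35, 19:25-22:00 (add 6h to convert from UTC-6).
Beatriz in UTC: 11:20-13:50, 15:25-18:15, 19:15-21:50 (add 6h to convert from UTC-6).
Clara: free for 16:40-17:55. Idris: not fully free for 16:40-17:55. Ines: not fully free for 16:40-17:55. Carol: not fully free for 16:40-17:55. Beatriz: free for 16:40-17:55.

Carol, Idris, Ines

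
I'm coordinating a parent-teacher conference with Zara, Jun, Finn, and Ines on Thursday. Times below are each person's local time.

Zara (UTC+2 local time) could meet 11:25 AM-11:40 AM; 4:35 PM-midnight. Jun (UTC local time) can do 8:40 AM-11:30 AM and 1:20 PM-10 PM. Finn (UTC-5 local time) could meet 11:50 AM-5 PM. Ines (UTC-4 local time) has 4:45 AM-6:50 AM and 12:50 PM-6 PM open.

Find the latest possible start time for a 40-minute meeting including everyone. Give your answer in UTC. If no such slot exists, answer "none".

Zara in UTC: 09:25-09:40, 14:35-22:00 (subtract 2h to convert from UTC+2).
Jun in UTC: 08:40-11:30, 13:20-22:00.
Finn in UTC: 16:50-22:00 (add 5h to convert from UTC-5).
Ines in UTC: 08:45-10:50, 16:50-22:00 (add 4h to convert from UTC-4).
Zara ∩ Jun: 09:25-09:40, 14:35-22:00.
Zara ∩ Jun ∩ Finn: 16:50-22:00.
Zara ∩ Jun ∩ Finn ∩ Ines: 16:50-22:00.
The last common window of at least 40 minutes is 16:50-22:00; a 40-minute meeting can start as late as 21:20 and still end by 22:00.

21:20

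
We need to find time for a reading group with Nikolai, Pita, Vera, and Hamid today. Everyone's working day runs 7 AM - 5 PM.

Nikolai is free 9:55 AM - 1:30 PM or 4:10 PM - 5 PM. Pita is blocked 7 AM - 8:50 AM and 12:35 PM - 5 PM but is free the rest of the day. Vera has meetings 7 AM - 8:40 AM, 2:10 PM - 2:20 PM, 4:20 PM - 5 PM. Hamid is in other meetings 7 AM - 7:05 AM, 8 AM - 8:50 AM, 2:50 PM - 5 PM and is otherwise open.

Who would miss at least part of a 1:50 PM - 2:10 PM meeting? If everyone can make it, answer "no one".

Nikolai free: 09:55-13:30, 16:10-17:00.
Pita free: 08:50-12:35 (invert busy blocks within the working day).
Vera free: 08:40-14:10, 14:20-16:20 (invert busy blocks within the working day).
Hamid free: 07:05-08:00, 08:50-14:50 (invert busy blocks within the working day).
Nikolai: not fully free for 13:50-14:10. Pita: not fully free for 13:50-14:10. Vera: free for 13:50-14:10. Hamid: free for 13:50-14:10.

Nikolai, Pita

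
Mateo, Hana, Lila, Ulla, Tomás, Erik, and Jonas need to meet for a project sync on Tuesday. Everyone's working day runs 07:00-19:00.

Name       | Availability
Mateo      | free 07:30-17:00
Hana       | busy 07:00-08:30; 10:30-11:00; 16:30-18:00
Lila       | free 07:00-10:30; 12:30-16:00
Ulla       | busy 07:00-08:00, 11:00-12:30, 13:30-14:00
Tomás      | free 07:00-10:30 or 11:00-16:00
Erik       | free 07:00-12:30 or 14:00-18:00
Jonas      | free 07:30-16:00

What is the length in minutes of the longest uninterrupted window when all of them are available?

Mateo free: 07:30-17:00.
Hana free: 08:30-10:30, 11:00-16:30, 18:00-19:00 (invert busy blocks within the working day).
Lila free: 07:00-10:30, 12:30-16:00.
Ulla free: 08:00-11:00, 12:30-13:30, 14:00-19:00 (invert busy blocks within the working day).
Tomás free: 07:00-10:30, 11:00-16:00.
Erik free: 07:00-12:30, 14:00-18:00.
Jonas free: 07:30-16:00.
Mateo ∩ Hana: 08:30-10:30, 11:00-16:30.
Mateo ∩ Hana ∩ Lila: 08:30-10:30, 12:30-16:00.
Mateo ∩ Hana ∩ Lila ∩ Ulla: 08:30-10:30, 12:30-13:30, 14:00-16:00.
Mateo ∩ Hana ∩ Lila ∩ Ulla ∩ Tomás: 08:30-10:30, 12:30-13:30, 14:00-16:00.
Mateo ∩ Hana ∩ Lila ∩ Ulla ∩ Tomás ∩ Erik: 08:30-10:30, 14:00-16:00.
Mateo ∩ Hana ∩ Lila ∩ Ulla ∩ Tomás ∩ Erik ∩ Jonas: 08:30-10:30, 14:00-16:00.
The longest is 08:30-10:30 at 120 minutes.

120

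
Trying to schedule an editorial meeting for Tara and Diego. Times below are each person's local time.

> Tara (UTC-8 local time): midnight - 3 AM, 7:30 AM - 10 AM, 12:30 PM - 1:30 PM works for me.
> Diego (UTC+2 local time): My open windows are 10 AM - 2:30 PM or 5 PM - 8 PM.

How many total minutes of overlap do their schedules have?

Tara in UTC: 08:00-11:00, 15:30-18:00, 20:30-21:30 (add 8h to convert from UTC-8).
Diego in UTC: 08:00-12:30, 15:00-18:00 (subtract 2h to convert from UTC+2).
Tara ∩ Diego: 08:00-11:00, 15:30-18:00.
Those are the intersection windows.
Summing the common windows: 180 + 150 = 330 minutes.

330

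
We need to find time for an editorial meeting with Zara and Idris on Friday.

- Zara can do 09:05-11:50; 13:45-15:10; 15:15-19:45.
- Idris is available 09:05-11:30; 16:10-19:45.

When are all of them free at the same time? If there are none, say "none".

09:05-11:30, 16:10-19:45

Zara ∩ Idris: 09:05-11:30, 16:10-19:45.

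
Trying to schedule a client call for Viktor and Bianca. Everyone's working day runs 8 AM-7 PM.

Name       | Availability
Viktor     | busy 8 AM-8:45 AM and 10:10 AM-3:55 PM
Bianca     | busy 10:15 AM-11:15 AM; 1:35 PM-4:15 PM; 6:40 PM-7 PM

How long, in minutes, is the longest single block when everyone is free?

Viktor free: 08:45-10:10, 15:55-19:00 (invert busy blocks within the working day).
Bianca free: 08:00-10:15, 11:15-13:35, 16:15-18:40 (invert busy blocks within the working day).
Viktor ∩ Bianca: 08:45-10:10, 16:15-18:40.
Those are the intersection windows.
The longest is 16:15-18:40 at 145 minutes.

145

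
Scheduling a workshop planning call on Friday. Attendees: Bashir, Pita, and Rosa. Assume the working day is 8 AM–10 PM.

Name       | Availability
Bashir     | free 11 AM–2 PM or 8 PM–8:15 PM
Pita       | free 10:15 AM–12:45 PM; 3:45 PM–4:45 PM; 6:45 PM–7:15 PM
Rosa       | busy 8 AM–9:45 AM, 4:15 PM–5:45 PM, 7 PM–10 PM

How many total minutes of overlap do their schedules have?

105

Bashir free: 11:00-14:00, 20:00-20:15.
Pita free: 10:15-12:45, 15:45-16:45, 18:45-19:15.
Rosa free: 09:45-16:15, 17:45-19:00 (invert busy blocks within the working day).
Bashir ∩ Pita: 11:00-12:45.
Bashir ∩ Pita ∩ Rosa: 11:00-12:45.
So the common availability across everyone is 11:00-12:45.
That's a single block of 105 minutes.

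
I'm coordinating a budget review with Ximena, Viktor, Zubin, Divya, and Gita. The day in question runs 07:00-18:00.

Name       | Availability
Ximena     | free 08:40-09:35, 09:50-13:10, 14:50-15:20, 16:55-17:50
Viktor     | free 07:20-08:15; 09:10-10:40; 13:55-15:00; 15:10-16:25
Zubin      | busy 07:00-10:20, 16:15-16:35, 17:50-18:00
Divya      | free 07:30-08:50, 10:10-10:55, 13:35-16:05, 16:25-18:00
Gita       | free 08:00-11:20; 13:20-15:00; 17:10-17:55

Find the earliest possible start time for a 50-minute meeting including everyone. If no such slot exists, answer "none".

Ximena free: 08:40-09:35, 09:50-13:10, 14:50-15:20, 16:55-17:50.
Viktor free: 07:20-08:15, 09:10-10:40, 13:55-15:00, 15:10-16:25.
Zubin free: 10:20-16:15, 16:35-17:50 (invert busy blocks within the working day).
Divya free: 07:30-08:50, 10:10-10:55, 13:35-16:05, 16:25-18:00.
Gita free: 08:00-11:20, 13:20-15:00, 17:10-17:55.
Ximena ∩ Viktor: 09:10-09:35, 09:50-10:40, 14:50-15:00, 15:10-15:20.
Ximena ∩ Viktor ∩ Zubin: 10:20-10:40, 14:50-15:00, 15:10-15:20.
Ximena ∩ Viktor ∩ Zubin ∩ Divya: 10:20-10:40, 14:50-15:00, 15:10-15:20.
Ximena ∩ Viktor ∩ Zubin ∩ Divya ∩ Gita: 10:20-10:40, 14:50-15:00.
So the common availability across everyone is 10:20-10:40, 14:50-15:00.
No common window is at least 50 minutes long.

none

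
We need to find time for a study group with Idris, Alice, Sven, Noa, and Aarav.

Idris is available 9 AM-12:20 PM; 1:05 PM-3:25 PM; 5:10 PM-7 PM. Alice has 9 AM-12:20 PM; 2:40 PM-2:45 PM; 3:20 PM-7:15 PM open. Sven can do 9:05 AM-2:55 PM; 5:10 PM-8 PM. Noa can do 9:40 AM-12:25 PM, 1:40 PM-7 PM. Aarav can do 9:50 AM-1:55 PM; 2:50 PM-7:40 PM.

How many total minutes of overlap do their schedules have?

Idris ∩ Alice: 09:00-12:20, 14:40-14:45, 15:20-15:25, 17:10-19:00.
Idris ∩ Alice ∩ Sven: 09:05-12:20, 14:40-14:45, 17:10-19:00.
Idris ∩ Alice ∩ Sven ∩ Noa: 09:40-12:20, 14:40-14:45, 17:10-19:00.
Idris ∩ Alice ∩ Sven ∩ Noa ∩ Aarav: 09:50-12:20, 17:10-19:00.
Summing the common windows: 150 + 110 = 260 minutes.

260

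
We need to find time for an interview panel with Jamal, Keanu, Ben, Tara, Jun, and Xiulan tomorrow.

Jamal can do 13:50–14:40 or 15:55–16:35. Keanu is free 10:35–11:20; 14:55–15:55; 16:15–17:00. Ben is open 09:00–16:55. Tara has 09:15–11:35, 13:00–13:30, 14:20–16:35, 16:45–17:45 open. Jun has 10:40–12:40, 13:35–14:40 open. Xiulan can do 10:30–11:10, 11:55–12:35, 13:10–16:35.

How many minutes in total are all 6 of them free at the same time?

Jamal ∩ Keanu: 16:15-16:35.
Jamal ∩ Keanu ∩ Ben: 16:15-16:35.
Jamal ∩ Keanu ∩ Ben ∩ Tara: 16:15-16:35.
Jamal ∩ Keanu ∩ Ben ∩ Tara ∩ Jun: ∅.
Jamal ∩ Keanu ∩ Ben ∩ Tara ∩ Jun ∩ Xiulan: ∅.
There is no time when everyone is free.
There is no common window, so the total is 0 minutes.

0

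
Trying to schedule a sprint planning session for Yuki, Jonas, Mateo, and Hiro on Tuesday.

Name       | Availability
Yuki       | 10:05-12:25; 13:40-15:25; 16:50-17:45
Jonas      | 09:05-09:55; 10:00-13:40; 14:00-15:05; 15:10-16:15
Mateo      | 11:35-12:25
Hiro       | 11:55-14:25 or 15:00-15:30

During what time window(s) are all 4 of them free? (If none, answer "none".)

Yuki ∩ Jonas: 10:05-12:25, 14:00-15:05, 15:10-15:25.
Yuki ∩ Jonas ∩ Mateo: 11:35-12:25.
Yuki ∩ Jonas ∩ Mateo ∩ Hiro: 11:55-12:25.

11:55-12:25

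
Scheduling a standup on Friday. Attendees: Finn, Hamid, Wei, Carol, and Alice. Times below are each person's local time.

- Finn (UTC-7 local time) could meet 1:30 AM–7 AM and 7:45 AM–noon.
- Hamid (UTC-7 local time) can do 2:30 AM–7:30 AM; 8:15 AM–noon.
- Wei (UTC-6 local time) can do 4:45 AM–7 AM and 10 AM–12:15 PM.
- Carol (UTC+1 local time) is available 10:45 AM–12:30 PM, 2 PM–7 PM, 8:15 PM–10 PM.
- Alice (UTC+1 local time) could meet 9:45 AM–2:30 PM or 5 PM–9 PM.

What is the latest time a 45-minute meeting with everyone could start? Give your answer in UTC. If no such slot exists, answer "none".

17:15

Finn in UTC: 08:30-14:00, 14:45-19:00 (add 7h to convert from UTC-7).
Hamid in UTC: 09:30-14:30, 15:15-19:00 (add 7h to convert from UTC-7).
Wei in UTC: 10:45-13:00, 16:00-18:15 (add 6h to convert from UTC-6).
Carol in UTC: 09:45-11:30, 13:00-18:00, 19:15-21:00 (subtract 1h to convert from UTC+1).
Alice in UTC: 08:45-13:30, 16:00-20:00 (subtract 1h to convert from UTC+1).
Finn ∩ Hamid: 09:30-14:00, 15:15-19:00.
Finn ∩ Hamid ∩ Wei: 10:45-13:00, 16:00-18:15.
Finn ∩ Hamid ∩ Wei ∩ Carol: 10:45-11:30, 16:00-18:00.
Finn ∩ Hamid ∩ Wei ∩ Carol ∩ Alice: 10:45-11:30, 16:00-18:00.
The last common window of at least 45 minutes is 16:00-18:00; a 45-minute meeting can start as late as 17:15 and still end by 18:00.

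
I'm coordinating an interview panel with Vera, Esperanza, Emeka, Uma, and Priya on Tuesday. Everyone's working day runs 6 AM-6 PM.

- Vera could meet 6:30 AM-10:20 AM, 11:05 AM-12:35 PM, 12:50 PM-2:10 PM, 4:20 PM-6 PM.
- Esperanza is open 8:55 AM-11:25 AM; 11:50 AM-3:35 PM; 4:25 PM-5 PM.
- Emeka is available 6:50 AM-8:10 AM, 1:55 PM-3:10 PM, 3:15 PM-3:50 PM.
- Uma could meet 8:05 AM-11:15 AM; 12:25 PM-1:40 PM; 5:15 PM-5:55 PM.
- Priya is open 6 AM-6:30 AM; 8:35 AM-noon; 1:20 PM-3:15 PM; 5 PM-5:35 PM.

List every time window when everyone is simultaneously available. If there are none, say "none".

Vera ∩ Esperanza: 08:55-10:20, 11:05-11:25, 11:50-12:35, 12:50-14:10, 16:25-17:00.
Vera ∩ Esperanza ∩ Emeka: 13:55-14:10.
Vera ∩ Esperanza ∩ Emeka ∩ Uma: ∅.
Vera ∩ Esperanza ∩ Emeka ∩ Uma ∩ Priya: ∅.
There is no time when everyone is free.

none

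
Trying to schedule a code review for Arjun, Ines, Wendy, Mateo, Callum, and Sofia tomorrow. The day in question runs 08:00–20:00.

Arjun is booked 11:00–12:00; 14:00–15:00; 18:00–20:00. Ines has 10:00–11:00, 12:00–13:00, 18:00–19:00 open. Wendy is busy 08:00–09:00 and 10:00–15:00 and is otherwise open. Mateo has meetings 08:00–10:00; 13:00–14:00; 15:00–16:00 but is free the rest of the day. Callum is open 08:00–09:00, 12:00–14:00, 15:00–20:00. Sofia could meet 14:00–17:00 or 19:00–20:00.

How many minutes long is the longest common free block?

Arjun free: 08:00-11:00, 12:00-14:00, 15:00-18:00 (invert busy blocks within the working day).
Ines free: 10:00-11:00, 12:00-13:00, 18:00-19:00.
Wendy free: 09:00-10:00, 15:00-20:00 (invert busy blocks within the working day).
Mateo free: 10:00-13:00, 14:00-15:00, 16:00-20:00 (invert busy blocks within the working day).
Callum free: 08:00-09:00, 12:00-14:00, 15:00-20:00.
Sofia free: 14:00-17:00, 19:00-20:00.
Arjun ∩ Ines: 10:00-11:00, 12:00-13:00.
Arjun ∩ Ines ∩ Wendy: ∅.
Arjun ∩ Ines ∩ Wendy ∩ Mateo: ∅.
Arjun ∩ Ines ∩ Wendy ∩ Mateo ∩ Callum: ∅.
Arjun ∩ Ines ∩ Wendy ∩ Mateo ∩ Callum ∩ Sofia: ∅.
There is no time when everyone is free.
No common window exists, so the longest block is 0 minutes.

0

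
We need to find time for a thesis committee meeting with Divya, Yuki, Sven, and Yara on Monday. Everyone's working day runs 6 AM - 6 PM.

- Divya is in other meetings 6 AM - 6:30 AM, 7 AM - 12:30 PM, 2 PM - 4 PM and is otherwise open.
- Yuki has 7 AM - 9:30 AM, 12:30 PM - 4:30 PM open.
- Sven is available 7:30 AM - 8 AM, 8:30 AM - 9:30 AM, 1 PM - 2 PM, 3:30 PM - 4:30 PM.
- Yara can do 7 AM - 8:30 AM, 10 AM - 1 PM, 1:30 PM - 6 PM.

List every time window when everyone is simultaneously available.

Divya free: 06:30-07:00, 12:30-14:00, 16:00-18:00 (invert busy blocks within the working day).
Yuki free: 07:00-09:30, 12:30-16:30.
Sven free: 07:30-08:00, 08:30-09:30, 13:00-14:00, 15:30-16:30.
Yara free: 07:00-08:30, 10:00-13:00, 13:30-18:00.
Divya ∩ Yuki: 12:30-14:00, 16:00-16:30.
Divya ∩ Yuki ∩ Sven: 13:00-14:00, 16:00-16:30.
Divya ∩ Yuki ∩ Sven ∩ Yara: 13:30-14:00, 16:00-16:30.
So the common availability across everyone is 13:30-14:00, 16:00-16:30.

13:30-14:00, 16:00-16:30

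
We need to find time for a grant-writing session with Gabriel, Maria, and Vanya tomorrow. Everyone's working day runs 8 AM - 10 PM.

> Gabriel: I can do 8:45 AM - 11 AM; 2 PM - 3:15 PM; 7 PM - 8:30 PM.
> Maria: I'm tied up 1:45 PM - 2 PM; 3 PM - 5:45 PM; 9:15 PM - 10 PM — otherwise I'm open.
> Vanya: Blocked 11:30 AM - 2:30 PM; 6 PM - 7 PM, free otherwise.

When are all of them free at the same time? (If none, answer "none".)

08:45-11:00, 14:30-15:00, 19:00-20:30

Gabriel free: 08:45-11:00, 14:00-15:15, 19:00-20:30.
Maria free: 08:00-13:45, 14:00-15:00, 17:45-21:15 (invert busy blocks within the working day).
Vanya free: 08:00-11:30, 14:30-18:00, 19:00-22:00 (invert busy blocks within the working day).
Gabriel ∩ Maria: 08:45-11:00, 14:00-15:00, 19:00-20:30.
Gabriel ∩ Maria ∩ Vanya: 08:45-11:00, 14:30-15:00, 19:00-20:30.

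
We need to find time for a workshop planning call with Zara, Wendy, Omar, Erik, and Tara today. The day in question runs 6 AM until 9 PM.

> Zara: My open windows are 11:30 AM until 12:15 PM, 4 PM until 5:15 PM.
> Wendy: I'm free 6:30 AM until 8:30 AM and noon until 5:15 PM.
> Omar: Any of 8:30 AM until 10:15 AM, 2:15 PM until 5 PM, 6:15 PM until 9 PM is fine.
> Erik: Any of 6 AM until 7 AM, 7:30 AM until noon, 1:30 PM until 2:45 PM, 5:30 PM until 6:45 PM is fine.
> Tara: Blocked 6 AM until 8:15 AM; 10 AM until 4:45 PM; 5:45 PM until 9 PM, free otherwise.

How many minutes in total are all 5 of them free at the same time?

0

Zara free: 11:30-12:15, 16:00-17:15.
Wendy free: 06:30-08:30, 12:00-17:15.
Omar free: 08:30-10:15, 14:15-17:00, 18:15-21:00.
Erik free: 06:00-07:00, 07:30-12:00, 13:30-14:45, 17:30-18:45.
Tara free: 08:15-10:00, 16:45-17:45 (invert busy blocks within the working day).
Zara ∩ Wendy: 12:00-12:15, 16:00-17:15.
Zara ∩ Wendy ∩ Omar: 16:00-17:00.
Zara ∩ Wendy ∩ Omar ∩ Erik: ∅.
Zara ∩ Wendy ∩ Omar ∩ Erik ∩ Tara: ∅.
There is no time when everyone is free.
There is no common window, so the total is 0 minutes.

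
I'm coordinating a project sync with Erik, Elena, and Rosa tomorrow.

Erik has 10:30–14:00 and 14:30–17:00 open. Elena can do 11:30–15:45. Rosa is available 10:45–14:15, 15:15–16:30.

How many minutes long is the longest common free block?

Erik ∩ Elena: 11:30-14:00, 14:30-15:45.
Erik ∩ Elena ∩ Rosa: 11:30-14:00, 15:15-15:45.
Those are the intersection windows.
The longest is 11:30-14:00 at 150 minutes.

150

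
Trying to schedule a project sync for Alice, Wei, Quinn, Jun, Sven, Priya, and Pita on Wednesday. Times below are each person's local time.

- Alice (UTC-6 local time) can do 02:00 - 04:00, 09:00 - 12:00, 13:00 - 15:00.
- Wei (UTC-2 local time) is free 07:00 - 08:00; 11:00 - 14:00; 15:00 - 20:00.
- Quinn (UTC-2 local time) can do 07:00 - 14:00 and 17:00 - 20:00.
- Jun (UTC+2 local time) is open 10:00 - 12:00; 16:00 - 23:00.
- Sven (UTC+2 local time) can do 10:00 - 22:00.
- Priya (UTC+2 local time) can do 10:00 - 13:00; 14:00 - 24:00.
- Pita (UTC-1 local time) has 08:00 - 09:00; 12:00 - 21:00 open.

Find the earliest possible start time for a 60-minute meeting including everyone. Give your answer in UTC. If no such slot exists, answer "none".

Alice in UTC: 08:00-10:00, 15:00-18:00, 19:00-21:00 (add 6h to convert from UTC-6).
Wei in UTC: 09:00-10:00, 13:00-16:00, 17:00-22:00 (add 2h to convert from UTC-2).
Quinn in UTC: 09:00-16:00, 19:00-22:00 (add 2h to convert from UTC-2).
Jun in UTC: 08:00-10:00, 14:00-21:00 (subtract 2h to convert from UTC+2).
Sven in UTC: 08:00-20:00 (subtract 2h to convert from UTC+2).
Priya in UTC: 08:00-11:00, 12:00-22:00 (subtract 2h to convert from UTC+2).
Pita in UTC: 09:00-10:00, 13:00-22:00 (add 1h to convert from UTC-1).
Alice ∩ Wei: 09:00-10:00, 15:00-16:00, 17:00-18:00, 19:00-21:00.
Alice ∩ Wei ∩ Quinn: 09:00-10:00, 15:00-16:00, 19:00-21:00.
Alice ∩ Wei ∩ Quinn ∩ Jun: 09:00-10:00, 15:00-16:00, 19:00-21:00.
Alice ∩ Wei ∩ Quinn ∩ Jun ∩ Sven: 09:00-10:00, 15:00-16:00, 19:00-20:00.
Alice ∩ Wei ∩ Quinn ∩ Jun ∩ Sven ∩ Priya: 09:00-10:00, 15:00-16:00, 19:00-20:00.
Alice ∩ Wei ∩ Quinn ∩ Jun ∩ Sven ∩ Priya ∩ Pita: 09:00-10:00, 15:00-16:00, 19:00-20:00.
So the common availability across everyone is 09:00-10:00, 15:00-16:00, 19:00-20:00.
The first common window of at least 60 minutes is 09:00-10:00, so the earliest start is 09:00.

09:00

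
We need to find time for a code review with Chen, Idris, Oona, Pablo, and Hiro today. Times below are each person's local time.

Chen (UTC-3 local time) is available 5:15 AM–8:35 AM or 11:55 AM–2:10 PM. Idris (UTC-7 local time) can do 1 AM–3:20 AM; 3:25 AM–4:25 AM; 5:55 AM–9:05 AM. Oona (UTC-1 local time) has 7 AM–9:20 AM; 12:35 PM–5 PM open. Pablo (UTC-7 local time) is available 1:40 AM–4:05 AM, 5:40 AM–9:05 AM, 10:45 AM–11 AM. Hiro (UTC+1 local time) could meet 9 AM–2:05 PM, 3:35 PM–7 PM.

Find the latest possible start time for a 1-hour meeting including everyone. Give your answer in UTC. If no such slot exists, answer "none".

Chen in UTC: 08:15-11:35, 14:55-17:10 (add 3h to convert from UTC-3).
Idris in UTC: 08:00-10:20, 10:25-11:25, 12:55-16:05 (add 7h to convert from UTC-7).
Oona in UTC: 08:00-10:20, 13:35-18:00 (add 1h to convert from UTC-1).
Pablo in UTC: 08:40-11:05, 12:40-16:05, 17:45-18:00 (add 7h to convert from UTC-7).
Hiro in UTC: 08:00-13:05, 14:35-18:00 (subtract 1h to convert from UTC+1).
Chen ∩ Idris: 08:15-10:20, 10:25-11:25, 14:55-16:05.
Chen ∩ Idris ∩ Oona: 08:15-10:20, 14:55-16:05.
Chen ∩ Idris ∩ Oona ∩ Pablo: 08:40-10:20, 14:55-16:05.
Chen ∩ Idris ∩ Oona ∩ Pablo ∩ Hiro: 08:40-10:20, 14:55-16:05.
The last common window of at least 60 minutes is 14:55-16:05; a 60-minute meeting can start as late as 15:05 and still end by 16:05.

15:05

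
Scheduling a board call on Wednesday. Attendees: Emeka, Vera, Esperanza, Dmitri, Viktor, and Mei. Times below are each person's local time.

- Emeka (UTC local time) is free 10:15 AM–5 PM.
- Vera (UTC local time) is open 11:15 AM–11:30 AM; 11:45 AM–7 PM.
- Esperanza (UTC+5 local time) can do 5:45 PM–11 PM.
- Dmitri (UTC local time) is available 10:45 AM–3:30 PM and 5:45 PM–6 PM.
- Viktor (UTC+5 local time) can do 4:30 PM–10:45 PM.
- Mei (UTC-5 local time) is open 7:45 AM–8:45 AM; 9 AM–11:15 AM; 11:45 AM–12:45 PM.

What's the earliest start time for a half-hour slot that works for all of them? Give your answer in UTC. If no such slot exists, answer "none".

12:45

Emeka in UTC: 10:15-17:00.
Vera in UTC: 11:15-11:30, 11:45-19:00.
Esperanza in UTC: 12:45-18:00 (subtract 5h to convert from UTC+5).
Dmitri in UTC: 10:45-15:30, 17:45-18:00.
Viktor in UTC: 11:30-17:45 (subtract 5h to convert from UTC+5).
Mei in UTC: 12:45-13:45, 14:00-16:15, 16:45-17:45 (add 5h to convert from UTC-5).
Emeka ∩ Vera: 11:15-11:30, 11:45-17:00.
Emeka ∩ Vera ∩ Esperanza: 12:45-17:00.
Emeka ∩ Vera ∩ Esperanza ∩ Dmitri: 12:45-15:30.
Emeka ∩ Vera ∩ Esperanza ∩ Dmitri ∩ Viktor: 12:45-15:30.
Emeka ∩ Vera ∩ Esperanza ∩ Dmitri ∩ Viktor ∩ Mei: 12:45-13:45, 14:00-15:30.
So the common availability across everyone is 12:45-13:45, 14:00-15:30.
The first common window of at least 30 minutes is 12:45-13:45, so the earliest start is 12:45.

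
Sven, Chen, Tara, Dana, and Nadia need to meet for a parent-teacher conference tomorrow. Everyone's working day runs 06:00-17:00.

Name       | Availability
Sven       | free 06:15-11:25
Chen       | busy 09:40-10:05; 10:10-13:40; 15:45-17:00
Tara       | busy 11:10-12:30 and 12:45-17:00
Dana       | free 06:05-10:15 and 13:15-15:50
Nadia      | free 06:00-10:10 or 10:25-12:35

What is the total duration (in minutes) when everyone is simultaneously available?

210

Sven free: 06:15-11:25.
Chen free: 06:00-09:40, 10:05-10:10, 13:40-15:45 (invert busy blocks within the working day).
Tara free: 06:00-11:10, 12:30-12:45 (invert busy blocks within the working day).
Dana free: 06:05-10:15, 13:15-15:50.
Nadia free: 06:00-10:10, 10:25-12:35.
Sven ∩ Chen: 06:15-09:40, 10:05-10:10.
Sven ∩ Chen ∩ Tara: 06:15-09:40, 10:05-10:10.
Sven ∩ Chen ∩ Tara ∩ Dana: 06:15-09:40, 10:05-10:10.
Sven ∩ Chen ∩ Tara ∩ Dana ∩ Nadia: 06:15-09:40, 10:05-10:10.
Summing the common windows: 205 + 5 = 210 minutes.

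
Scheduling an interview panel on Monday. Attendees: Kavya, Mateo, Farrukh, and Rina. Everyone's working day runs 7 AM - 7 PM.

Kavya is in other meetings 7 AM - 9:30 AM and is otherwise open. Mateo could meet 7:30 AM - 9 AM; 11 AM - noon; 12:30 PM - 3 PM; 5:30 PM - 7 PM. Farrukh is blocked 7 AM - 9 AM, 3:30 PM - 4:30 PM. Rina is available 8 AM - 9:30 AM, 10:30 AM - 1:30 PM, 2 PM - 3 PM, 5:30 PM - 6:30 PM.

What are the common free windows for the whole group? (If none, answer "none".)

Kavya free: 09:30-19:00 (invert busy blocks within the working day).
Mateo free: 07:30-09:00, 11:00-12:00, 12:30-15:00, 17:30-19:00.
Farrukh free: 09:00-15:30, 16:30-19:00 (invert busy blocks within the working day).
Rina free: 08:00-09:30, 10:30-13:30, 14:00-15:00, 17:30-18:30.
Kavya ∩ Mateo: 11:00-12:00, 12:30-15:00, 17:30-19:00.
Kavya ∩ Mateo ∩ Farrukh: 11:00-12:00, 12:30-15:00, 17:30-19:00.
Kavya ∩ Mateo ∩ Farrukh ∩ Rina: 11:00-12:00, 12:30-13:30, 14:00-15:00, 17:30-18:30.

11:00-12:00, 12:30-13:30, 14:00-15:00, 17:30-18:30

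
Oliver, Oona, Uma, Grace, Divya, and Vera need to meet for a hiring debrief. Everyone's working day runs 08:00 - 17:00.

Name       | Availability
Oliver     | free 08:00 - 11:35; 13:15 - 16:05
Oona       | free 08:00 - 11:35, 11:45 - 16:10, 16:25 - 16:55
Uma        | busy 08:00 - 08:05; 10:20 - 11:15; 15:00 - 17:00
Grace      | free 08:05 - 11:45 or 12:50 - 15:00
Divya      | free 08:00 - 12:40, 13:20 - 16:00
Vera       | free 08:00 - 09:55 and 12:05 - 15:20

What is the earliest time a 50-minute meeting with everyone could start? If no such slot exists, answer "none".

Oliver free: 08:00-11:35, 13:15-16:05.
Oona free: 08:00-11:35, 11:45-16:10, 16:25-16:55.
Uma free: 08:05-10:20, 11:15-15:00 (invert busy blocks within the working day).
Grace free: 08:05-11:45, 12:50-15:00.
Divya free: 08:00-12:40, 13:20-16:00.
Vera free: 08:00-09:55, 12:05-15:20.
Oliver ∩ Oona: 08:00-11:35, 13:15-16:05.
Oliver ∩ Oona ∩ Uma: 08:05-10:20, 11:15-11:35, 13:15-15:00.
Oliver ∩ Oona ∩ Uma ∩ Grace: 08:05-10:20, 11:15-11:35, 13:15-15:00.
Oliver ∩ Oona ∩ Uma ∩ Grace ∩ Divya: 08:05-10:20, 11:15-11:35, 13:20-15:00.
Oliver ∩ Oona ∩ Uma ∩ Grace ∩ Divya ∩ Vera: 08:05-09:55, 13:20-15:00.
Those are the intersection windows.
The first common window of at least 50 minutes is 08:05-09:55, so the earliest start is 08:05.

08:05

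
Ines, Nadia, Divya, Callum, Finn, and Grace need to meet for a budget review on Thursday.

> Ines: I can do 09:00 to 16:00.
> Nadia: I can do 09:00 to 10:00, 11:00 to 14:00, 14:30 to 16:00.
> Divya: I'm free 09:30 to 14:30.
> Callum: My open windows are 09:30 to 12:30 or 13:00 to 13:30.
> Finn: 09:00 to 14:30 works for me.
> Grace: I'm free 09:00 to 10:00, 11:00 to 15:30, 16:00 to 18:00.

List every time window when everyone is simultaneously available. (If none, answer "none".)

09:30-10:00, 11:00-12:30, 13:00-13:30

Ines ∩ Nadia: 09:00-10:00, 11:00-14:00, 14:30-16:00.
Ines ∩ Nadia ∩ Divya: 09:30-10:00, 11:00-14:00.
Ines ∩ Nadia ∩ Divya ∩ Callum: 09:30-10:00, 11:00-12:30, 13:00-13:30.
Ines ∩ Nadia ∩ Divya ∩ Callum ∩ Finn: 09:30-10:00, 11:00-12:30, 13:00-13:30.
Ines ∩ Nadia ∩ Divya ∩ Callum ∩ Finn ∩ Grace: 09:30-10:00, 11:00-12:30, 13:00-13:30.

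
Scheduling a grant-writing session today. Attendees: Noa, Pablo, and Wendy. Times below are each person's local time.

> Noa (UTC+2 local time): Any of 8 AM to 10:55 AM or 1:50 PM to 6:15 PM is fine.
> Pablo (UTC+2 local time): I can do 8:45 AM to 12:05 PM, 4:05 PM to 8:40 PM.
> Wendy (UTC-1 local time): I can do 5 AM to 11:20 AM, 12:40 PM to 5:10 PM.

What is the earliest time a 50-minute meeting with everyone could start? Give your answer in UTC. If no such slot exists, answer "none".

06:45

Noa in UTC: 06:00-08:55, 11:50-16:15 (subtract 2h to convert from UTC+2).
Pablo in UTC: 06:45-10:05, 14:05-18:40 (subtract 2h to convert from UTC+2).
Wendy in UTC: 06:00-12:20, 13:40-18:10 (add 1h to convert from UTC-1).
Noa ∩ Pablo: 06:45-08:55, 14:05-16:15.
Noa ∩ Pablo ∩ Wendy: 06:45-08:55, 14:05-16:15.
So the common availability across everyone is 06:45-08:55, 14:05-16:15.
The first common window of at least 50 minutes is 06:45-08:55, so the earliest start is 06:45.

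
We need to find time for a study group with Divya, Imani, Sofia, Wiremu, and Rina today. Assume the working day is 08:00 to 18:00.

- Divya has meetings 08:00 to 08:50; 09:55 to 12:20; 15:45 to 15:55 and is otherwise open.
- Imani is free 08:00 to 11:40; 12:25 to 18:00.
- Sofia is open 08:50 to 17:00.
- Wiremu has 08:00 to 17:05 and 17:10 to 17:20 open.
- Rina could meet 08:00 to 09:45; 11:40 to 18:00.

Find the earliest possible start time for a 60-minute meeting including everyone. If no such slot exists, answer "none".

12:25

Divya free: 08:50-09:55, 12:20-15:45, 15:55-18:00 (invert busy blocks within the working day).
Imani free: 08:00-11:40, 12:25-18:00.
Sofia free: 08:50-17:00.
Wiremu free: 08:00-17:05, 17:10-17:20.
Rina free: 08:00-09:45, 11:40-18:00.
Divya ∩ Imani: 08:50-09:55, 12:25-15:45, 15:55-18:00.
Divya ∩ Imani ∩ Sofia: 08:50-09:55, 12:25-15:45, 15:55-17:00.
Divya ∩ Imani ∩ Sofia ∩ Wiremu: 08:50-09:55, 12:25-15:45, 15:55-17:00.
Divya ∩ Imani ∩ Sofia ∩ Wiremu ∩ Rina: 08:50-09:45, 12:25-15:45, 15:55-17:00.
So the common availability across everyone is 08:50-09:45, 12:25-15:45, 15:55-17:00.
The first common window of at least 60 minutes is 12:25-15:45, so the earliest start is 12:25.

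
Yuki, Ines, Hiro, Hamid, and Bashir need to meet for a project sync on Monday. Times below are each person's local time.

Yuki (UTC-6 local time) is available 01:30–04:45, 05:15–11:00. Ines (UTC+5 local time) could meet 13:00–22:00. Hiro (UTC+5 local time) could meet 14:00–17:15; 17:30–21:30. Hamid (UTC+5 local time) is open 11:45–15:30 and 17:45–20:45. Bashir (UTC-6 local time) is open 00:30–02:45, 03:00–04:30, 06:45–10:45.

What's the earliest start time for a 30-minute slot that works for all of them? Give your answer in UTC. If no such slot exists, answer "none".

09:00

Yuki in UTC: 07:30-10:45, 11:15-17:00 (add 6h to convert from UTC-6).
Ines in UTC: 08:00-17:00 (subtract 5h to convert from UTC+5).
Hiro in UTC: 09:00-12:15, 12:30-16:30 (subtract 5h to convert from UTC+5).
Hamid in UTC: 06:45-10:30, 12:45-15:45 (subtract 5h to convert from UTC+5).
Bashir in UTC: 06:30-08:45, 09:00-10:30, 12:45-16:45 (add 6h to convert from UTC-6).
Yuki ∩ Ines: 08:00-10:45, 11:15-17:00.
Yuki ∩ Ines ∩ Hiro: 09:00-10:45, 11:15-12:15, 12:30-16:30.
Yuki ∩ Ines ∩ Hiro ∩ Hamid: 09:00-10:30, 12:45-15:45.
Yuki ∩ Ines ∩ Hiro ∩ Hamid ∩ Bashir: 09:00-10:30, 12:45-15:45.
Those are the intersection windows.
The first common window of at least 30 minutes is 09:00-10:30, so the earliest start is 09:00.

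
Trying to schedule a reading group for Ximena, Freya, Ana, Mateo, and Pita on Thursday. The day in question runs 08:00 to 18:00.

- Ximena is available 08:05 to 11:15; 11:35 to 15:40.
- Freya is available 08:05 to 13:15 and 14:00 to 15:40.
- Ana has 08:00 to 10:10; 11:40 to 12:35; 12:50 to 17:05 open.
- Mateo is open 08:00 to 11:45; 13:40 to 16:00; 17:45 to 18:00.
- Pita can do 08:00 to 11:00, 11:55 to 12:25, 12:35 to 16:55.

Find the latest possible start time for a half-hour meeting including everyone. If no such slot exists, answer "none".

Ximena ∩ Freya: 08:05-11:15, 11:35-13:15, 14:00-15:40.
Ximena ∩ Freya ∩ Ana: 08:05-10:10, 11:40-12:35, 12:50-13:15, 14:00-15:40.
Ximena ∩ Freya ∩ Ana ∩ Mateo: 08:05-10:10, 11:40-11:45, 14:00-15:40.
Ximena ∩ Freya ∩ Ana ∩ Mateo ∩ Pita: 08:05-10:10, 14:00-15:40.
The last common window of at least 30 minutes is 14:00-15:40; a 30-minute meeting can start as late as 15:10 and still end by 15:40.

15:10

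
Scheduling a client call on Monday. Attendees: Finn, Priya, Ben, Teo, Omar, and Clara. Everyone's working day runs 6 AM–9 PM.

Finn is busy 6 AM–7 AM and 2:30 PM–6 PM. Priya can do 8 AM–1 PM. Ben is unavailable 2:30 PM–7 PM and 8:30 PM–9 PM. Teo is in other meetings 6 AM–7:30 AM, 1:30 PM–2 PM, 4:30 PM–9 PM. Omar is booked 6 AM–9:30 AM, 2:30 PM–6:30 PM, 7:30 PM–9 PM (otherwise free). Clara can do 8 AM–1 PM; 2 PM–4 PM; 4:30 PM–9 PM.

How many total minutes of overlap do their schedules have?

210

Finn free: 07:00-14:30, 18:00-21:00 (invert busy blocks within the working day).
Priya free: 08:00-13:00.
Ben free: 06:00-14:30, 19:00-20:30 (invert busy blocks within the working day).
Teo free: 07:30-13:30, 14:00-16:30 (invert busy blocks within the working day).
Omar free: 09:30-14:30, 18:30-19:30 (invert busy blocks within the working day).
Clara free: 08:00-13:00, 14:00-16:00, 16:30-21:00.
Finn ∩ Priya: 08:00-13:00.
Finn ∩ Priya ∩ Ben: 08:00-13:00.
Finn ∩ Priya ∩ Ben ∩ Teo: 08:00-13:00.
Finn ∩ Priya ∩ Ben ∩ Teo ∩ Omar: 09:30-13:00.
Finn ∩ Priya ∩ Ben ∩ Teo ∩ Omar ∩ Clara: 09:30-13:00.
That's a single block of 210 minutes.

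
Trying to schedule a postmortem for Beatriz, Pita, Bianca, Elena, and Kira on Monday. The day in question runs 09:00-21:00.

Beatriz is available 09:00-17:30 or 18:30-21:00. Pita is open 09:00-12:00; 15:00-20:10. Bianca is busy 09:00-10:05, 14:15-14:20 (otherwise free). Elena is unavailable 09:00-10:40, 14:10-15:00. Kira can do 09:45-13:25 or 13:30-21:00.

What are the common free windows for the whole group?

10:40-12:00, 15:00-17:30, 18:30-20:10

Beatriz free: 09:00-17:30, 18:30-21:00.
Pita free: 09:00-12:00, 15:00-20:10.
Bianca free: 10:05-14:15, 14:20-21:00 (invert busy blocks within the working day).
Elena free: 10:40-14:10, 15:00-21:00 (invert busy blocks within the working day).
Kira free: 09:45-13:25, 13:30-21:00.
Beatriz ∩ Pita: 09:00-12:00, 15:00-17:30, 18:30-20:10.
Beatriz ∩ Pita ∩ Bianca: 10:05-12:00, 15:00-17:30, 18:30-20:10.
Beatriz ∩ Pita ∩ Bianca ∩ Elena: 10:40-12:00, 15:00-17:30, 18:30-20:10.
Beatriz ∩ Pita ∩ Bianca ∩ Elena ∩ Kira: 10:40-12:00, 15:00-17:30, 18:30-20:10.
Those are the intersection windows.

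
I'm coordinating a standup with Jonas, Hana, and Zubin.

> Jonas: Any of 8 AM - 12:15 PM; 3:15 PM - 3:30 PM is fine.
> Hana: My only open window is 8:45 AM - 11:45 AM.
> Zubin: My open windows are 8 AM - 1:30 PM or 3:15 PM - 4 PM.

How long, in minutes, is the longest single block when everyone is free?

180

Jonas ∩ Hana: 08:45-11:45.
Jonas ∩ Hana ∩ Zubin: 08:45-11:45.
Those are the intersection windows.
The longest is 08:45-11:45 at 180 minutes.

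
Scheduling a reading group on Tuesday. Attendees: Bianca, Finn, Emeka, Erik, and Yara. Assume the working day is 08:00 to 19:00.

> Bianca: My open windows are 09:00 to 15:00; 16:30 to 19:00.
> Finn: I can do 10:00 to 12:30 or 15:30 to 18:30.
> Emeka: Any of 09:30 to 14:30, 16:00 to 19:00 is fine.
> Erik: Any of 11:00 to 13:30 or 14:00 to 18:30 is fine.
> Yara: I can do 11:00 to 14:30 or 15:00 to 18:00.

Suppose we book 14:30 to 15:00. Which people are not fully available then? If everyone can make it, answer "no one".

Bianca: free for 14:30-15:00. Finn: not fully free for 14:30-15:00. Emeka: not fully free for 14:30-15:00. Erik: free for 14:30-15:00. Yara: not fully free for 14:30-15:00.

Emeka, Finn, Yara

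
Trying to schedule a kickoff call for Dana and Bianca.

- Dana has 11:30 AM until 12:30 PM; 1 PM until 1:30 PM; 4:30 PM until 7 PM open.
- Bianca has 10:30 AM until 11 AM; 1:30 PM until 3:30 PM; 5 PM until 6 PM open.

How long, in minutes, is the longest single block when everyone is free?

Dana ∩ Bianca: 17:00-18:00.
Those are the intersection windows.
The longest is 17:00-18:00 at 60 minutes.

60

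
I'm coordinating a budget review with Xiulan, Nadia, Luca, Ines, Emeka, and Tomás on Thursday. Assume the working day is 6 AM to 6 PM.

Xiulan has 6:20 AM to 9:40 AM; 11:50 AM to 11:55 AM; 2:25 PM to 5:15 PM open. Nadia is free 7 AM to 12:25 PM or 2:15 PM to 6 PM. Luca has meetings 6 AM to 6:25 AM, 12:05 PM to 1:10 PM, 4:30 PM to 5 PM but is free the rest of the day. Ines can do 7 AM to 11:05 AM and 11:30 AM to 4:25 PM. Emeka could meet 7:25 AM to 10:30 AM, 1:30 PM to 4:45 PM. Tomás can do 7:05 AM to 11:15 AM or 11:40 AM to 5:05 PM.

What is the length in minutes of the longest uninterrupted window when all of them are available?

135

Xiulan free: 06:20-09:40, 11:50-11:55, 14:25-17:15.
Nadia free: 07:00-12:25, 14:15-18:00.
Luca free: 06:25-12:05, 13:10-16:30, 17:00-18:00 (invert busy blocks within the working day).
Ines free: 07:00-11:05, 11:30-16:25.
Emeka free: 07:25-10:30, 13:30-16:45.
Tomás free: 07:05-11:15, 11:40-17:05.
Xiulan ∩ Nadia: 07:00-09:40, 11:50-11:55, 14:25-17:15.
Xiulan ∩ Nadia ∩ Luca: 07:00-09:40, 11:50-11:55, 14:25-16:30, 17:00-17:15.
Xiulan ∩ Nadia ∩ Luca ∩ Ines: 07:00-09:40, 11:50-11:55, 14:25-16:25.
Xiulan ∩ Nadia ∩ Luca ∩ Ines ∩ Emeka: 07:25-09:40, 14:25-16:25.
Xiulan ∩ Nadia ∩ Luca ∩ Ines ∩ Emeka ∩ Tomás: 07:25-09:40, 14:25-16:25.
Those are the intersection windows.
The longest is 07:25-09:40 at 135 minutes.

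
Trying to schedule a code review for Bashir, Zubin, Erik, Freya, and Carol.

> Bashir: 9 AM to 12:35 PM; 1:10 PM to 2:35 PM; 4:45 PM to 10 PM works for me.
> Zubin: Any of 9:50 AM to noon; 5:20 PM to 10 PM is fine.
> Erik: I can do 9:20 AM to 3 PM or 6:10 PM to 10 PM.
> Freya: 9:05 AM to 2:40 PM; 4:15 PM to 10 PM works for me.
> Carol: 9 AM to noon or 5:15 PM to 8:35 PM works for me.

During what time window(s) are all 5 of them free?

09:50-12:00, 18:10-20:35

Bashir ∩ Zubin: 09:50-12:00, 17:20-22:00.
Bashir ∩ Zubin ∩ Erik: 09:50-12:00, 18:10-22:00.
Bashir ∩ Zubin ∩ Erik ∩ Freya: 09:50-12:00, 18:10-22:00.
Bashir ∩ Zubin ∩ Erik ∩ Freya ∩ Carol: 09:50-12:00, 18:10-20:35.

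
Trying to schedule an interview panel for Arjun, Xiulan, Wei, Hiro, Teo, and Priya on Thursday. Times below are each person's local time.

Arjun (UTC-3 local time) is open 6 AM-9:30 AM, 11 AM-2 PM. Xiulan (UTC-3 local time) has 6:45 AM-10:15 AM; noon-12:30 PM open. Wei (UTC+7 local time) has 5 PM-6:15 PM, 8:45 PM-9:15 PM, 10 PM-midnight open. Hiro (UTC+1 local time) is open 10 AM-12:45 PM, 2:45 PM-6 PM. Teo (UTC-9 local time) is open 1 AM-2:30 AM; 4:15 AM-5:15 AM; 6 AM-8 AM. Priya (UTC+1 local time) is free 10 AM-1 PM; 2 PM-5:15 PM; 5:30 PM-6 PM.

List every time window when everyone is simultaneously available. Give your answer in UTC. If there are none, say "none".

10:00-11:15, 15:00-15:30

Arjun in UTC: 09:00-12:30, 14:00-17:00 (add 3h to convert from UTC-3).
Xiulan in UTC: 09:45-13:15, 15:00-15:30 (add 3h to convert from UTC-3).
Wei in UTC: 10:00-11:15, 13:45-14:15, 15:00-17:00 (subtract 7h to convert from UTC+7).
Hiro in UTC: 09:00-11:45, 13:45-17:00 (subtract 1h to convert from UTC+1).
Teo in UTC: 10:00-11:30, 13:15-14:15, 15:00-17:00 (add 9h to convert from UTC-9).
Priya in UTC: 09:00-12:00, 13:00-16:15, 16:30-17:00 (subtract 1h to convert from UTC+1).
Arjun ∩ Xiulan: 09:45-12:30, 15:00-15:30.
Arjun ∩ Xiulan ∩ Wei: 10:00-11:15, 15:00-15:30.
Arjun ∩ Xiulan ∩ Wei ∩ Hiro: 10:00-11:15, 15:00-15:30.
Arjun ∩ Xiulan ∩ Wei ∩ Hiro ∩ Teo: 10:00-11:15, 15:00-15:30.
Arjun ∩ Xiulan ∩ Wei ∩ Hiro ∩ Teo ∩ Priya: 10:00-11:15, 15:00-15:30.
So the common availability across everyone is 10:00-11:15, 15:00-15:30.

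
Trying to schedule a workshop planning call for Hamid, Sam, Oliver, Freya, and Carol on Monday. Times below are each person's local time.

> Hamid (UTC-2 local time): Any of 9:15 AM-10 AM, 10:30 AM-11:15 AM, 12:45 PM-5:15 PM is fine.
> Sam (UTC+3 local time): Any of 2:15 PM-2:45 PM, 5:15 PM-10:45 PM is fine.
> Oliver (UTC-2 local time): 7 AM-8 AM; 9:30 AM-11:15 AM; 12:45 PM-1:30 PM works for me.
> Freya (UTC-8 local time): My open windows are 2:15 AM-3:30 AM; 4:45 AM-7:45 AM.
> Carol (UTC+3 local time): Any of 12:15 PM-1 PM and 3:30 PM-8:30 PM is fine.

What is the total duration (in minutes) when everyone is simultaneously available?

45

Hamid in UTC: 11:15-12:00, 12:30-13:15, 14:45-19:15 (add 2h to convert from UTC-2).
Sam in UTC: 11:15-11:45, 14:15-19:45 (subtract 3h to convert from UTC+3).
Oliver in UTC: 09:00-10:00, 11:30-13:15, 14:45-15:30 (add 2h to convert from UTC-2).
Freya in UTC: 10:15-11:30, 12:45-15:45 (add 8h to convert from UTC-8).
Carol in UTC: 09:15-10:00, 12:30-17:30 (subtract 3h to convert from UTC+3).
Hamid ∩ Sam: 11:15-11:45, 14:45-19:15.
Hamid ∩ Sam ∩ Oliver: 11:30-11:45, 14:45-15:30.
Hamid ∩ Sam ∩ Oliver ∩ Freya: 14:45-15:30.
Hamid ∩ Sam ∩ Oliver ∩ Freya ∩ Carol: 14:45-15:30.
That's a single block of 45 minutes.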